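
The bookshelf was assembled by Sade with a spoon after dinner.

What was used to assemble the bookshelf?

'with a spoon' marks the instrument of the assembling event.

a spoon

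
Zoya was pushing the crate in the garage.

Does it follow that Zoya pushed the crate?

yes

'push' is atelic; if Zoya was pushing the crate, then Zoya pushed the crate (for some time).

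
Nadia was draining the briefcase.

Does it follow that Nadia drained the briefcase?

'was draining' is progressive; for an accomplishment like 'drain the briefcase', it doesn't entail completion.

no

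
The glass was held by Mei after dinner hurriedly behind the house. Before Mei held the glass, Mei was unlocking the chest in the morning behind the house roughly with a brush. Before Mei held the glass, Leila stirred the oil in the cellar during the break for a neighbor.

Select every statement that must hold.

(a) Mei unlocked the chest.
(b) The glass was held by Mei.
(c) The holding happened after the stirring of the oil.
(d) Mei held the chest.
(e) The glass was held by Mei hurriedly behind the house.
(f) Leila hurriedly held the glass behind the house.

(a) Not entailed — 'was unlocking' is progressive on an accomplishment; it does not entail the completed 'unlocked'.
(b) Entailed — this follows by dropping conjuncts from the holding event's description.
(c) Entailed — the narrative places the stirring before the holding.
(d) Not entailed — Mei held the glass, not the chest; the chest belongs to the unlocking event.
(e) Entailed — every conjunct here is already in the original holding event.
(f) Not entailed — the passage has Mei holding the glass, not Leila.

(b), (c), (e)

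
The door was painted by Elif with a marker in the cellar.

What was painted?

'the door' marks the patient of the painting event.

the door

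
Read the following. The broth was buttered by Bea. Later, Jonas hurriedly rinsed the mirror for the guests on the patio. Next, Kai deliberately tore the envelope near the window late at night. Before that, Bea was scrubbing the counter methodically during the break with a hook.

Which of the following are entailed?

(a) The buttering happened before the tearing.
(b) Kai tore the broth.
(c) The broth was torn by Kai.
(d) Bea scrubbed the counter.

(a), (d)

(a) Entailed — the narrative places the buttering before the tearing.
(b) Not entailed — Kai tore the envelope, not the broth; the broth belongs to the buttering event.
(c) Not entailed — Kai tore the envelope, not the broth; the broth belongs to the buttering event.
(d) Entailed — 'scrub' is an activity; 'was scrubbing' entails that some scrubbing happened, so 'scrubbed' holds.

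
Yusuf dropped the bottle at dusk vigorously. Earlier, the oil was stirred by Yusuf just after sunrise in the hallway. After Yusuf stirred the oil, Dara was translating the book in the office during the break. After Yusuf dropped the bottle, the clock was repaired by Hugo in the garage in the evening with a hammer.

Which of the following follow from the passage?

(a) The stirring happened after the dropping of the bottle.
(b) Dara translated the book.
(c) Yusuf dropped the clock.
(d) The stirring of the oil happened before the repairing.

(a) Not entailed — the narrative places the stirring before the dropping, not after.
(b) Not entailed — 'was translating' is progressive on an accomplishment; it does not entail the completed 'translated'.
(c) Not entailed — Yusuf dropped the bottle, not the clock; the clock belongs to the repairing event.
(d) Entailed — the narrative places the stirring before the repairing.

(d)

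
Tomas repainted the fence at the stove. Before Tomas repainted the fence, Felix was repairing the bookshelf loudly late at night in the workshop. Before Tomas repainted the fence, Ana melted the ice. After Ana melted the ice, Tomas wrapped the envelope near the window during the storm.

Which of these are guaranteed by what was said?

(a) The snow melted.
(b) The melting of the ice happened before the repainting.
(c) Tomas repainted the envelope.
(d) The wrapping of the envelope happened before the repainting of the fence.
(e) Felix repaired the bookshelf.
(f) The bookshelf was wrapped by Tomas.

(b)

(a) Not entailed — the ice is what melted, not the snow.
(b) Entailed — the narrative places the melting before the repainting.
(c) Not entailed — Tomas repainted the fence, not the envelope; the envelope belongs to the wrapping event.
(d) Not entailed — the narrative doesn't order the wrapping relative to the repainting.
(e) Not entailed — 'was repairing' is progressive on an accomplishment; it does not entail the completed 'repaired'.
(f) Not entailed — Tomas wrapped the envelope, not the bookshelf; the bookshelf belongs to the repairing event.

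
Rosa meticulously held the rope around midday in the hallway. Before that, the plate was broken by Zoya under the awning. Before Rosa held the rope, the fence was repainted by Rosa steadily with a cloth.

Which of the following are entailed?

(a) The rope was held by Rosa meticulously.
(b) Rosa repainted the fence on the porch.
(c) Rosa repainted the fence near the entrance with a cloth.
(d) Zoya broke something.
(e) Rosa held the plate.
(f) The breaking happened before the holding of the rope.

(a) Entailed — dropping 'in the hallway', 'around midday' leaves a sub-description the original still satisfies.
(b) Not entailed — 'on the porch' adds information not in the original event.
(c) Not entailed — 'near the entrance' adds information not in the original event.
(d) Entailed — dropping 'under the awning' and generalizing the patient leaves a sub-description the original still satisfies.
(e) Not entailed — Rosa held the rope, not the plate; the plate belongs to the breaking event.
(f) Entailed — the narrative places the breaking before the holding.

(a), (d), (f)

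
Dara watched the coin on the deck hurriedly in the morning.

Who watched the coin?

Dara

'Dara' marks the agent of the watching event.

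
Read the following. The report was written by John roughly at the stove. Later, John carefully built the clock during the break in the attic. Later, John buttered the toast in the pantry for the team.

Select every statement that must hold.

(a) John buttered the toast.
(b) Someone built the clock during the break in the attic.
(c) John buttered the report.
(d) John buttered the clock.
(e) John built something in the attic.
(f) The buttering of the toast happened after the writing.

(a) Entailed — dropping 'for the team', 'in the pantry' leaves a sub-description the original still satisfies.
(b) Entailed — this follows by dropping conjuncts from the building event's description.
(c) Not entailed — John buttered the toast, not the report; the report belongs to the writing event.
(d) Not entailed — John buttered the toast, not the clock; the clock belongs to the building event.
(e) Entailed — the original entails any weakening of itself; this just drops 'carefully', 'during the break' and generalizes the patient.
(f) Entailed — the narrative places the writing before the buttering.

(a), (b), (e), (f)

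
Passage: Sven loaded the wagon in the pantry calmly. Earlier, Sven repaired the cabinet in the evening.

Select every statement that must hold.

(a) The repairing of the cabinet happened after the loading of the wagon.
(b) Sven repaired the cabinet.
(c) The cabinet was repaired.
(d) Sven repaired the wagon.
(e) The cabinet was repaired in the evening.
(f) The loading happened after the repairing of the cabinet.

(a) Not entailed — the narrative places the repairing before the loading, not after.
(b) Entailed — the original entails any weakening of itself; this just drops 'in the evening'.
(c) Entailed — this follows by dropping conjuncts from the repairing event's description.
(d) Not entailed — Sven repaired the cabinet, not the wagon; the wagon belongs to the loading event.
(e) Entailed — every conjunct here is already in the original repairing event.
(f) Entailed — the narrative places the repairing before the loading.

(b), (c), (e), (f)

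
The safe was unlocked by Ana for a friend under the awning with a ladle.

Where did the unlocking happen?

under the awning

'under the awning' marks the location of the unlocking event.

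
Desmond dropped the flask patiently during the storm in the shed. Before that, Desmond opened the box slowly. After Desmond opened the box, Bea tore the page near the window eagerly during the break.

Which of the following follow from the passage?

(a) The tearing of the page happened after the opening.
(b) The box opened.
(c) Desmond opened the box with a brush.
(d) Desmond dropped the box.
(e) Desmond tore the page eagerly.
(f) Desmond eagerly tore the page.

(a), (b)

(a) Entailed — the narrative places the opening before the tearing.
(b) Entailed — 'Desmond opened the box' is causative; it entails the inchoative 'the box opened'.
(c) Not entailed — 'with a brush' adds information not in the original event.
(d) Not entailed — Desmond dropped the flask, not the box; the box belongs to the opening event.
(e) Not entailed — the passage has Bea tearing the page, not Desmond.
(f) Not entailed — the passage has Bea tearing the page, not Desmond.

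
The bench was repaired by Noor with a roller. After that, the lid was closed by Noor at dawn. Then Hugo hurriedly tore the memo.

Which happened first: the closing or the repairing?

The connectives place the repairing before the closing.

the repairing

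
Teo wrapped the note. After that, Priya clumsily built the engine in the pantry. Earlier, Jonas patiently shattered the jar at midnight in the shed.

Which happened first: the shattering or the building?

The connectives place the shattering before the building.

the shattering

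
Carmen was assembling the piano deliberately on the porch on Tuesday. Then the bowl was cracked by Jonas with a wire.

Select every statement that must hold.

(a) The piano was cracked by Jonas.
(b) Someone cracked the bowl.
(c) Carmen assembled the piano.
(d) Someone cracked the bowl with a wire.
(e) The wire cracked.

(b), (d)

(a) Not entailed — Jonas cracked the bowl, not the piano; the piano belongs to the assembling event.
(b) Entailed — every conjunct here is already in the original cracking event.
(c) Not entailed — 'was assembling' is progressive on an accomplishment; it does not entail the completed 'assembled'.
(d) Entailed — this follows by dropping conjuncts from the cracking event's description.
(e) Not entailed — the bowl is what cracked, not the wire.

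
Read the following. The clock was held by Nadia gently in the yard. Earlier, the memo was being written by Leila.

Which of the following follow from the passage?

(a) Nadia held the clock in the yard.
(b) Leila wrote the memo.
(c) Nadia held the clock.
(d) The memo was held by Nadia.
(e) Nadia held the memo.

(a) Entailed — dropping 'gently' leaves a sub-description the original still satisfies.
(b) Not entailed — 'was writing' is progressive on an accomplishment; it does not entail the completed 'wrote'.
(c) Entailed — this follows by dropping conjuncts from the holding event's description.
(d) Not entailed — Nadia held the clock, not the memo; the memo belongs to the writing event.
(e) Not entailed — Nadia held the clock, not the memo; the memo belongs to the writing event.

(a), (c)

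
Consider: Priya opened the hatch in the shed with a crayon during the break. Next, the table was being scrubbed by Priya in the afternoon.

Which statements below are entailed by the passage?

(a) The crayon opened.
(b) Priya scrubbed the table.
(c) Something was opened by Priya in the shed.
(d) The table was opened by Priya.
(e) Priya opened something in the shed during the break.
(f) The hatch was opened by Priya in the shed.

(b), (c), (e), (f)

(a) Not entailed — the hatch is what opened, not the crayon.
(b) Entailed — 'scrub' is an activity; 'was scrubbing' entails that some scrubbing happened, so 'scrubbed' holds.
(c) Entailed — this follows by dropping conjuncts from the opening event's description.
(d) Not entailed — Priya opened the hatch, not the table; the table belongs to the scrubbing event.
(e) Entailed — every conjunct here is already in the original opening event.
(f) Entailed — every conjunct here is already in the original opening event.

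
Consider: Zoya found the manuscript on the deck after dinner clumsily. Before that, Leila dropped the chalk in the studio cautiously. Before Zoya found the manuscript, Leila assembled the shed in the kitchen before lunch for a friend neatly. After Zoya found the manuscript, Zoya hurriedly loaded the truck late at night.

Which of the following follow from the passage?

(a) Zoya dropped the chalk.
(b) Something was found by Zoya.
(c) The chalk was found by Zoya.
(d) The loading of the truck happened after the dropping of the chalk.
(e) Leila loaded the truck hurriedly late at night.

(a) Not entailed — the passage has Leila dropping the chalk, not Zoya.
(b) Entailed — every conjunct here is already in the original finding event.
(c) Not entailed — Zoya found the manuscript, not the chalk; the chalk belongs to the dropping event.
(d) Entailed — the narrative places the dropping before the loading.
(e) Not entailed — the passage has Zoya loading the truck, not Leila.

(b), (d)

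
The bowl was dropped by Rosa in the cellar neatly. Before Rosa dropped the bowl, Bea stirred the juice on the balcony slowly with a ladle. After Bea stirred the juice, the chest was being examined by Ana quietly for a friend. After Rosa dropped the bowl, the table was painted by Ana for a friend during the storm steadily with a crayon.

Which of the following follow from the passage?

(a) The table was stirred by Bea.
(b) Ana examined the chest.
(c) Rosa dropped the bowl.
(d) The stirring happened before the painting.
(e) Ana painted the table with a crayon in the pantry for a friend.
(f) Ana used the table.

(a) Not entailed — Bea stirred the juice, not the table; the table belongs to the painting event.
(b) Entailed — 'examine' is an activity; 'was examining' entails that some examining happened, so 'examined' holds.
(c) Entailed — every conjunct here is already in the original dropping event.
(d) Entailed — the narrative places the stirring before the painting.
(e) Not entailed — 'in the pantry' adds information not in the original event.
(f) Not entailed — the table is the patient, not an instrument — Ana used a crayon.

(b), (c), (d)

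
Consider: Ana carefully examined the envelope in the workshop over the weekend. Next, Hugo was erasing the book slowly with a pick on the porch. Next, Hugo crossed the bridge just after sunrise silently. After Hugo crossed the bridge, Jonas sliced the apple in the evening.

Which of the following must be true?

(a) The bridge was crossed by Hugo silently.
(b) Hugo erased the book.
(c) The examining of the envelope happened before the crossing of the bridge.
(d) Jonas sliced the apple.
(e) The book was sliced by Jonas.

(a), (c), (d)

(a) Entailed — every conjunct here is already in the original crossing event.
(b) Not entailed — 'was erasing' is progressive on an accomplishment; it does not entail the completed 'erased'.
(c) Entailed — the narrative places the examining before the crossing.
(d) Entailed — dropping 'in the evening' leaves a sub-description the original still satisfies.
(e) Not entailed — Jonas sliced the apple, not the book; the book belongs to the erasing event.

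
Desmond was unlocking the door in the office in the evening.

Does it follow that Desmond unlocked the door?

'was unlocking' is progressive; for an accomplishment like 'unlock the door', it doesn't entail completion.

no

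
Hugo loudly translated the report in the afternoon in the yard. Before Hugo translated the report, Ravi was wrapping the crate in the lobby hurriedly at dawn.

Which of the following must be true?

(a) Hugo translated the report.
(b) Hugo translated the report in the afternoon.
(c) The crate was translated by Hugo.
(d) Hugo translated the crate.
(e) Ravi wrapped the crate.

(a) Entailed — this follows by dropping conjuncts from the translating event's description.
(b) Entailed — the original entails any weakening of itself; this just drops 'in the yard', 'loudly'.
(c) Not entailed — Hugo translated the report, not the crate; the crate belongs to the wrapping event.
(d) Not entailed — Hugo translated the report, not the crate; the crate belongs to the wrapping event.
(e) Not entailed — 'was wrapping' is progressive on an accomplishment; it does not entail the completed 'wrapped'.

(a), (b)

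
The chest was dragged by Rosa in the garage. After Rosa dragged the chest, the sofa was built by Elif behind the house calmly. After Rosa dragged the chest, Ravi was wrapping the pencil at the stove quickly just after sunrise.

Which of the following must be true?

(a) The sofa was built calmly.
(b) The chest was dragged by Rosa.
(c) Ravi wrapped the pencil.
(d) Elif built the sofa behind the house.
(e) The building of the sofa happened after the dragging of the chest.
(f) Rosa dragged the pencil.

(a) Entailed — every conjunct here is already in the original building event.
(b) Entailed — the original entails any weakening of itself; this just drops 'in the garage'.
(c) Not entailed — 'was wrapping' is progressive on an accomplishment; it does not entail the completed 'wrapped'.
(d) Entailed — this follows by dropping conjuncts from the building event's description.
(e) Entailed — the narrative places the dragging before the building.
(f) Not entailed — Rosa dragged the chest, not the pencil; the pencil belongs to the wrapping event.

(a), (b), (d), (e)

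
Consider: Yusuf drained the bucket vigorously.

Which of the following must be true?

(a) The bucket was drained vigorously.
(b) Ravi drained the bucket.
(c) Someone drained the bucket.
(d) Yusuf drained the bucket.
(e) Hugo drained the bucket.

(a) Entailed — generalizing the agent leaves a sub-description the original still satisfies.
(b) Not entailed — the passage has Yusuf draining the bucket, not Ravi.
(c) Entailed — every conjunct here is already in the original draining event.
(d) Entailed — dropping 'vigorously' leaves a sub-description the original still satisfies.
(e) Not entailed — the passage has Yusuf draining the bucket, not Hugo.

(a), (c), (d)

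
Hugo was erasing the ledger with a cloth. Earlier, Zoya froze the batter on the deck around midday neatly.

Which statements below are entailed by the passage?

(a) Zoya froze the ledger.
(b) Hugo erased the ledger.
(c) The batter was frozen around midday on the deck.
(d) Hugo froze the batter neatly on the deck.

(a) Not entailed — Zoya froze the batter, not the ledger; the ledger belongs to the erasing event.
(b) Not entailed — 'was erasing' is progressive on an accomplishment; it does not entail the completed 'erased'.
(c) Entailed — every conjunct here is already in the original freezing event.
(d) Not entailed — the passage has Zoya freezing the batter, not Hugo.

(c)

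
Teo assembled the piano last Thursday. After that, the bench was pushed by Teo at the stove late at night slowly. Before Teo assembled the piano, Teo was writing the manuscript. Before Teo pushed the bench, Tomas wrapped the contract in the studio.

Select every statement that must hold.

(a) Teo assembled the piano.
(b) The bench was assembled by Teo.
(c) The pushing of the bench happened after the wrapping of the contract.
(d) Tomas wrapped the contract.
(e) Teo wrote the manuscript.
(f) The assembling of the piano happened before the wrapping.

(a), (c), (d)

(a) Entailed — this follows by dropping conjuncts from the assembling event's description.
(b) Not entailed — Teo assembled the piano, not the bench; the bench belongs to the pushing event.
(c) Entailed — the narrative places the wrapping before the pushing.
(d) Entailed — dropping 'in the studio' leaves a sub-description the original still satisfies.
(e) Not entailed — 'was writing' is progressive on an accomplishment; it does not entail the completed 'wrote'.
(f) Not entailed — the narrative doesn't order the assembling relative to the wrapping.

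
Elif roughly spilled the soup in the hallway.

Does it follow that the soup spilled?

'Elif spilled the soup' is the causative; it entails the inchoative 'the soup spilled'.

yes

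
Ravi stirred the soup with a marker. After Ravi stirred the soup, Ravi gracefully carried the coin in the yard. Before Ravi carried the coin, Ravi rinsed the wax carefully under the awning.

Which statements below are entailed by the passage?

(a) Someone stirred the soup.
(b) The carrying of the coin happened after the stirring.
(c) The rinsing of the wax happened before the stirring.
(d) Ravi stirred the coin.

(a) Entailed — every conjunct here is already in the original stirring event.
(b) Entailed — the narrative places the stirring before the carrying.
(c) Not entailed — the narrative doesn't order the rinsing relative to the stirring.
(d) Not entailed — Ravi stirred the soup, not the coin; the coin belongs to the carrying event.

(a), (b)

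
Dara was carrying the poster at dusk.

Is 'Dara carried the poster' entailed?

yes

'carry' is atelic; if Dara was carrying the poster, then Dara carried the poster (for some time).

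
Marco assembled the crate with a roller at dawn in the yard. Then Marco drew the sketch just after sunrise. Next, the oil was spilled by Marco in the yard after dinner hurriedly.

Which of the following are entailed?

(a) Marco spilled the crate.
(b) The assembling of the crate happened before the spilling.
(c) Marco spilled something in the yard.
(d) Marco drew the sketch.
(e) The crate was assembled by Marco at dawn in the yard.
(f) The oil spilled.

(b), (c), (d), (e), (f)

(a) Not entailed — Marco spilled the oil, not the crate; the crate belongs to the assembling event.
(b) Entailed — the narrative places the assembling before the spilling.
(c) Entailed — every conjunct here is already in the original spilling event.
(d) Entailed — this follows by dropping conjuncts from the drawing event's description.
(e) Entailed — every conjunct here is already in the original assembling event.
(f) Entailed — 'Marco spilled the oil' is causative; it entails the inchoative 'the oil spilled'.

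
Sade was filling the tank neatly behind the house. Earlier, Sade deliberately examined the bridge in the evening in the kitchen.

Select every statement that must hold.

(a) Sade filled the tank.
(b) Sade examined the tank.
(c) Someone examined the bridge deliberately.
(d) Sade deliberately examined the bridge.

(a) Not entailed — 'was filling' is progressive on an accomplishment; it does not entail the completed 'filled'.
(b) Not entailed — Sade examined the bridge, not the tank; the tank belongs to the filling event.
(c) Entailed — every conjunct here is already in the original examining event.
(d) Entailed — dropping 'in the kitchen', 'in the evening' leaves a sub-description the original still satisfies.

(c), (d)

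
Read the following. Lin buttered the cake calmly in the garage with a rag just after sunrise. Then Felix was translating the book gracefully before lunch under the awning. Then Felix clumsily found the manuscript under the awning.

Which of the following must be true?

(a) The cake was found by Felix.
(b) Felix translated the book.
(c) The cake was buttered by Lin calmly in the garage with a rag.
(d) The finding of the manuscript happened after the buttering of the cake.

(c), (d)

(a) Not entailed — Felix found the manuscript, not the cake; the cake belongs to the buttering event.
(b) Not entailed — 'was translating' is progressive on an accomplishment; it does not entail the completed 'translated'.
(c) Entailed — the original entails any weakening of itself; this just drops 'just after sunrise'.
(d) Entailed — the narrative places the buttering before the finding.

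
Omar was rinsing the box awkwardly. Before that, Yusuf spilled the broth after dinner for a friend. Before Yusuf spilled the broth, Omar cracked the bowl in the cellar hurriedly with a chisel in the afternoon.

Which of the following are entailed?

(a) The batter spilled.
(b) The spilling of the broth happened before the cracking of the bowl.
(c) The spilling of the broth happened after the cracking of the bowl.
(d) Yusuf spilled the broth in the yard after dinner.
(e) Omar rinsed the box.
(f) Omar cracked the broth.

(a) Not entailed — the broth is what spilled, not the batter.
(b) Not entailed — the narrative places the cracking before the spilling, not after.
(c) Entailed — the narrative places the cracking before the spilling.
(d) Not entailed — 'in the yard' adds information not in the original event.
(e) Entailed — 'rinse' is an activity; 'was rinsing' entails that some rinsing happened, so 'rinsed' holds.
(f) Not entailed — Omar cracked the bowl, not the broth; the broth belongs to the spilling event.

(c), (e)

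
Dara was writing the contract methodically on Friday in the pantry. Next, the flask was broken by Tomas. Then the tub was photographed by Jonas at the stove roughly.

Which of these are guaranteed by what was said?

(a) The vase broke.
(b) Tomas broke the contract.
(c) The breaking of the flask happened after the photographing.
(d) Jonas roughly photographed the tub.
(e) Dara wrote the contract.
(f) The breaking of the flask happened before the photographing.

(d), (f)

(a) Not entailed — the flask is what broke, not the vase.
(b) Not entailed — Tomas broke the flask, not the contract; the contract belongs to the writing event.
(c) Not entailed — the narrative places the breaking before the photographing, not after.
(d) Entailed — the original entails any weakening of itself; this just drops 'at the stove'.
(e) Not entailed — 'was writing' is progressive on an accomplishment; it does not entail the completed 'wrote'.
(f) Entailed — the narrative places the breaking before the photographing.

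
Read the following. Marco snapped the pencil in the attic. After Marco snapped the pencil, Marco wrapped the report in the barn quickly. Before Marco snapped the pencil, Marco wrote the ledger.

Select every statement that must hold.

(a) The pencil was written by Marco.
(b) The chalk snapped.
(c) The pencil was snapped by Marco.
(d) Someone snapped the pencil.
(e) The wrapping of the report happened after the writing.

(a) Not entailed — Marco wrote the ledger, not the pencil; the pencil belongs to the snapping event.
(b) Not entailed — the pencil is what snapped, not the chalk.
(c) Entailed — the original entails any weakening of itself; this just drops 'in the attic'.
(d) Entailed — the original entails any weakening of itself; this just drops 'in the attic' and generalizes the agent.
(e) Entailed — the narrative places the writing before the wrapping.

(c), (d), (e)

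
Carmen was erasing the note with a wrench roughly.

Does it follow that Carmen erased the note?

no

'was erasing' is progressive; for an accomplishment like 'erase the note', it doesn't entail completion.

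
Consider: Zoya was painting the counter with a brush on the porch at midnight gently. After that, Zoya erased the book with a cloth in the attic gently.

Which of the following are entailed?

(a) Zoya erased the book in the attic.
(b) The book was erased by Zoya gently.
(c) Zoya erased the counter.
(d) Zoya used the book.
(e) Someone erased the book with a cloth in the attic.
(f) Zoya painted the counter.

(a), (b), (e)

(a) Entailed — every conjunct here is already in the original erasing event.
(b) Entailed — the original entails any weakening of itself; this just drops 'in the attic', 'with a cloth'.
(c) Not entailed — Zoya erased the book, not the counter; the counter belongs to the painting event.
(d) Not entailed — the book is the patient, not an instrument — Zoya used a cloth.
(e) Entailed — the original entails any weakening of itself; this just drops 'gently' and generalizes the agent.
(f) Not entailed — 'was painting' is progressive on an accomplishment; it does not entail the completed 'painted'.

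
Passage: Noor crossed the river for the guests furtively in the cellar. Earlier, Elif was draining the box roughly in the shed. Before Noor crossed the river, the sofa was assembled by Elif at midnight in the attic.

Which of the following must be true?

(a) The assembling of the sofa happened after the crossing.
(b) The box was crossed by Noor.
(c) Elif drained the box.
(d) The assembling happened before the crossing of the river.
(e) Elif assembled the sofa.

(a) Not entailed — the narrative places the assembling before the crossing, not after.
(b) Not entailed — Noor crossed the river, not the box; the box belongs to the draining event.
(c) Not entailed — 'was draining' is progressive on an accomplishment; it does not entail the completed 'drained'.
(d) Entailed — the narrative places the assembling before the crossing.
(e) Entailed — this follows by dropping conjuncts from the assembling event's description.

(d), (e)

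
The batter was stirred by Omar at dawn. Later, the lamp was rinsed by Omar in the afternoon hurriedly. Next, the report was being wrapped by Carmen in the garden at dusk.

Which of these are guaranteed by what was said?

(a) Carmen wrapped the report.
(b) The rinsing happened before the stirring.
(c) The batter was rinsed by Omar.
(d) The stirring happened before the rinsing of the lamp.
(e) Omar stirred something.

(d), (e)

(a) Not entailed — 'was wrapping' is progressive on an accomplishment; it does not entail the completed 'wrapped'.
(b) Not entailed — the narrative places the stirring before the rinsing, not after.
(c) Not entailed — Omar rinsed the lamp, not the batter; the batter belongs to the stirring event.
(d) Entailed — the narrative places the stirring before the rinsing.
(e) Entailed — every conjunct here is already in the original stirring event.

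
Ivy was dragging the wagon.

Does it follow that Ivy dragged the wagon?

'drag' is atelic; if Ivy was dragging the wagon, then Ivy dragged the wagon (for some time).

yes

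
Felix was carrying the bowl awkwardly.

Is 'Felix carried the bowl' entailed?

'carry' is atelic; if Felix was carrying the bowl, then Felix carried the bowl (for some time).

yes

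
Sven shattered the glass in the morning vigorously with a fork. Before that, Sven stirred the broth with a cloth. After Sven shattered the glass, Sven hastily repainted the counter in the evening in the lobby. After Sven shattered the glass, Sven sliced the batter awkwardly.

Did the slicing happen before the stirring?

no

The narrative orders the stirring before the slicing.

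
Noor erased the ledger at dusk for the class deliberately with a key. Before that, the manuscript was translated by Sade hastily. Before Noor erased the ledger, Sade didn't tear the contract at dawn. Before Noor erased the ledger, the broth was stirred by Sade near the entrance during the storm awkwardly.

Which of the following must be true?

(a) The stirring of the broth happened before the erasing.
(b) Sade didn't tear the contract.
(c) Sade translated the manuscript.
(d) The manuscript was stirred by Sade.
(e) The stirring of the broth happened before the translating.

(a) Entailed — the narrative places the stirring before the erasing.
(b) Not entailed — dropping 'at dawn' under negation is not valid — the original leaves open that Sade tore the contract some other way.
(c) Entailed — this follows by dropping conjuncts from the translating event's description.
(d) Not entailed — Sade stirred the broth, not the manuscript; the manuscript belongs to the translating event.
(e) Not entailed — the narrative doesn't order the stirring relative to the translating.

(a), (c)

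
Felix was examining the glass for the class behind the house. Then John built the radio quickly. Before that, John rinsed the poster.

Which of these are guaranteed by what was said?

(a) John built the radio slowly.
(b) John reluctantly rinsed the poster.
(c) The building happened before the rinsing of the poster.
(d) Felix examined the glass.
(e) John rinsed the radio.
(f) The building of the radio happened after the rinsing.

(d), (f)

(a) Not entailed — 'slowly' adds a manner not in (and inconsistent with) the original.
(b) Not entailed — 'reluctantly' adds information not in the original event.
(c) Not entailed — the narrative places the rinsing before the building, not after.
(d) Entailed — 'examine' is an activity; 'was examining' entails that some examining happened, so 'examined' holds.
(e) Not entailed — John rinsed the poster, not the radio; the radio belongs to the building event.
(f) Entailed — the narrative places the rinsing before the building.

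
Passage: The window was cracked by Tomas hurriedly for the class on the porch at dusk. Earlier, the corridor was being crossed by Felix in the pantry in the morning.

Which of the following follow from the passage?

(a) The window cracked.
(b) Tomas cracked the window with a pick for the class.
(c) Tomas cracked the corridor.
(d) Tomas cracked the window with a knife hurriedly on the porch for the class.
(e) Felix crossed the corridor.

(a)

(a) Entailed — 'Tomas cracked the window' is causative; it entails the inchoative 'the window cracked'.
(b) Not entailed — 'with a pick' adds information not in the original event.
(c) Not entailed — Tomas cracked the window, not the corridor; the corridor belongs to the crossing event.
(d) Not entailed — 'with a knife' adds information not in the original event.
(e) Not entailed — 'was crossing' is progressive on an accomplishment; it does not entail the completed 'crossed'.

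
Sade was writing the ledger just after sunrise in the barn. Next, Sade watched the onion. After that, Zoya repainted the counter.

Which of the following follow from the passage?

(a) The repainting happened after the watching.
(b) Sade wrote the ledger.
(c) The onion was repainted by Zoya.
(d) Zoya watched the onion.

(a) Entailed — the narrative places the watching before the repainting.
(b) Not entailed — 'was writing' is progressive on an accomplishment; it does not entail the completed 'wrote'.
(c) Not entailed — Zoya repainted the counter, not the onion; the onion belongs to the watching event.
(d) Not entailed — the passage has Sade watching the onion, not Zoya.

(a)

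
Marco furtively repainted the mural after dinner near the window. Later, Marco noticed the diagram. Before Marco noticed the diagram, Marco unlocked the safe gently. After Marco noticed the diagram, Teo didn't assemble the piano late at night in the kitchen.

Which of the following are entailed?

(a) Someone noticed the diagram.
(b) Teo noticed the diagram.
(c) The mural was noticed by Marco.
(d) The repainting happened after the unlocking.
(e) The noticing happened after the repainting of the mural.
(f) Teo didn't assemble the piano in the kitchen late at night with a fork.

(a) Entailed — the original entails any weakening of itself; this just generalizes the agent.
(b) Not entailed — the passage has Marco noticing the diagram, not Teo.
(c) Not entailed — Marco noticed the diagram, not the mural; the mural belongs to the repainting event.
(d) Not entailed — the narrative doesn't order the unlocking relative to the repainting.
(e) Entailed — the narrative places the repainting before the noticing.
(f) Entailed — under negation, adding a further restriction is entailed: if no such assembling event occurred, none occurred with a fork either.

(a), (e), (f)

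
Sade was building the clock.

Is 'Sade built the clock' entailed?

no

'was building' is progressive; for an accomplishment like 'build the clock', it doesn't entail completion.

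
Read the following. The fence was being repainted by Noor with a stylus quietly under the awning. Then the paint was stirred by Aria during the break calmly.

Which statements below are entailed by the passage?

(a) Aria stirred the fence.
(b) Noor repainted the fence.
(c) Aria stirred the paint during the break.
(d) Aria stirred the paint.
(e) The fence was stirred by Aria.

(a) Not entailed — Aria stirred the paint, not the fence; the fence belongs to the repainting event.
(b) Not entailed — 'was repainting' is progressive on an accomplishment; it does not entail the completed 'repainted'.
(c) Entailed — dropping 'calmly' leaves a sub-description the original still satisfies.
(d) Entailed — the original entails any weakening of itself; this just drops 'during the break', 'calmly'.
(e) Not entailed — Aria stirred the paint, not the fence; the fence belongs to the repainting event.

(c), (d)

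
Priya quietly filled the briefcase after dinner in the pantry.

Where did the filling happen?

'in the pantry' marks the location of the filling event.

in the pantry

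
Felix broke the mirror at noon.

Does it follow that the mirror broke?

'Felix broke the mirror' is the causative; it entails the inchoative 'the mirror broke'.

yes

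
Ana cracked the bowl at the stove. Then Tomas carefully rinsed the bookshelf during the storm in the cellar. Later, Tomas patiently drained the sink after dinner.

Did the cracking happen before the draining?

yes

The narrative orders the cracking before the draining.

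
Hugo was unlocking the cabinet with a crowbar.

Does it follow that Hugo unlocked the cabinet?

'was unlocking' is progressive; for an accomplishment like 'unlock the cabinet', it doesn't entail completion.

no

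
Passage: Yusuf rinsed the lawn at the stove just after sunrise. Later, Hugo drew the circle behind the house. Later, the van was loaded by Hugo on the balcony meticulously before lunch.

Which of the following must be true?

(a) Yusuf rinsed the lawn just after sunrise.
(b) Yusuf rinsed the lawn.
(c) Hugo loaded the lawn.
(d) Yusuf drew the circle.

(a), (b)

(a) Entailed — the original entails any weakening of itself; this just drops 'at the stove'.
(b) Entailed — the original entails any weakening of itself; this just drops 'at the stove', 'just after sunrise'.
(c) Not entailed — Hugo loaded the van, not the lawn; the lawn belongs to the rinsing event.
(d) Not entailed — the passage has Hugo drawing the circle, not Yusuf.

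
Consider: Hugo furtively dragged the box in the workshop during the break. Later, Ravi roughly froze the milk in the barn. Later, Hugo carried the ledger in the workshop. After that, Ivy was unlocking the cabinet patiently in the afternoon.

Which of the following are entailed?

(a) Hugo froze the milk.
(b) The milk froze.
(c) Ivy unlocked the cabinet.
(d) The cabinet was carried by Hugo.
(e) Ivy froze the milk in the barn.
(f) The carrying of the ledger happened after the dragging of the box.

(b), (f)

(a) Not entailed — the passage has Ravi freezing the milk, not Hugo.
(b) Entailed — 'Ravi froze the milk' is causative; it entails the inchoative 'the milk froze'.
(c) Not entailed — 'was unlocking' is progressive on an accomplishment; it does not entail the completed 'unlocked'.
(d) Not entailed — Hugo carried the ledger, not the cabinet; the cabinet belongs to the unlocking event.
(e) Not entailed — the passage has Ravi freezing the milk, not Ivy.
(f) Entailed — the narrative places the dragging before the carrying.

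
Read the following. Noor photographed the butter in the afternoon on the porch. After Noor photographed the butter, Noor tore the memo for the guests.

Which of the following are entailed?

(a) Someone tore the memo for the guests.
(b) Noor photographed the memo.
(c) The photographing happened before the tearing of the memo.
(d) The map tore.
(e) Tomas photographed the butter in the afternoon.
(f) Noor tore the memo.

(a), (c), (f)

(a) Entailed — the original entails any weakening of itself; this just generalizes the agent.
(b) Not entailed — Noor photographed the butter, not the memo; the memo belongs to the tearing event.
(c) Entailed — the narrative places the photographing before the tearing.
(d) Not entailed — the memo is what tore, not the map.
(e) Not entailed — the passage has Noor photographing the butter, not Tomas.
(f) Entailed — this follows by dropping conjuncts from the tearing event's description.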